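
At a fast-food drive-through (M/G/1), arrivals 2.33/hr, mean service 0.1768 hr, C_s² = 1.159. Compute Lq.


ρ = λ·E[S] = 2.33·0.1768 = 0.4119
Lq = ρ²(1+C_s²)/(2(1−ρ)) = 0.1697·(1+1.159)/(2·0.5881)
= 0.1697·2.1590/1.1761 = 0.31152

Final: 0.31152


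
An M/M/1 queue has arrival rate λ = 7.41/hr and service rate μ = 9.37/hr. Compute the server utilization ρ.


ρ = λ/μ = 7.41/9.37 = 0.7908

Final: 0.7908


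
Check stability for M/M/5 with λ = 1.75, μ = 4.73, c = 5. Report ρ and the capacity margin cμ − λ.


Total capacity cμ = 5·4.73 = 23.65/hr
ρ = λ/(cμ) = 1.75/23.65 = 0.07400
Stable ⇔ ρ < 1: YES
Spare capacity = cμ − λ = 23.65 − 1.75 = 21.90/hr

Final: ρ = 0.07400; stable; margin = 21.90/hr


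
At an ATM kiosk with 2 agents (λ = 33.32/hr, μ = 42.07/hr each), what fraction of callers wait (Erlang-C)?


a = λ/μ = 0.7920; ρ = a/2 = 0.3960
P₀ = 0.432658 (from M/M/c formula)
C(c,a) = [a^c/(c!(1−ρ))]·P₀ = [0.62729/(2·0.6040)]·0.432658
= 0.51928·0.432658 = 0.224671

Final: 0.224671


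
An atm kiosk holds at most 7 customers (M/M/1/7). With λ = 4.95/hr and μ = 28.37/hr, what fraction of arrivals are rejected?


ρ = λ/μ = 4.95/28.37 = 0.1745
P_K = (1−ρ)ρ^K/(1−ρ^(K+1)) = (0.8255·0.000004923)/(1 − 0.0000008589)
= 0.000004064/0.999999 = 0.000004064

Final: 0.000004064


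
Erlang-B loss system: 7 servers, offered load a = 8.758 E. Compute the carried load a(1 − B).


B(7,8.758) = 0.349213 (Erlang-B)
Carried load = a(1 − B) = 8.758·(1 − 0.349213) = 8.758·0.650787 = 5.6996 E

Final: 5.6996 Erlangs


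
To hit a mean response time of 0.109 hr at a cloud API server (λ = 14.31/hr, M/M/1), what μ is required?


W = 1/(μ−λ) ⇒ μ − λ = 1/W = 1/0.109 = 9.1743
μ = λ + 1/W = 14.31 + 9.1743 = 23.4843 per hr

Final: 23.4843 /hr


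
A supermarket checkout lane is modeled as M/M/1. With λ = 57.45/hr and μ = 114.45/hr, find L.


ρ = λ/μ = 57.45/114.45 = 0.5020
L = ρ/(1−ρ) = 0.5020/(1 − 0.5020) = 0.5020/0.4980 = 1.0079

Final: 1.0079


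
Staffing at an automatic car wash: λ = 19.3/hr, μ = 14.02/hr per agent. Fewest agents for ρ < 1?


Stability requires cμ > λ ⇔ c > λ/μ.
λ/μ = 19.3/14.02 = 1.3766
Minimum integer c = ⌊1.3766⌋ + 1 = 2
Check: 2·14.02 = 28.04 > 19.3, while 1·14.02 = 14.02 ≤ 19.3

Final: 2 servers


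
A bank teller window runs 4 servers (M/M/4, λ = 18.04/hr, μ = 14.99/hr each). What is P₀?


a = λ/μ = 18.04/14.99 = 1.2035; ρ = a/c = 0.3009
Σ_{k=0}^{3} a^k/k! (terms k=0..3) = 1.00000 + 1.20347 + 0.72417 + 0.29050 = 3.21814
Tail: a^4/(4!(1−ρ)) = 2.09768/(24·0.6991) = 0.12502
P₀ = 1/(3.21814 + 0.12502) = 1/3.34316 = 0.299118

Final: 0.299118


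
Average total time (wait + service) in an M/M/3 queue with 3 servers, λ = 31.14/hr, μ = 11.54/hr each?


a = 2.6984; ρ = 0.8995; P₀ = 0.025051
Lq = P₀·a^c·ρ/(c!(1−ρ)²) = 7.30307
Wq = Lq/λ = 7.30307/31.14 = 0.23452 hr
W = Wq + 1/μ = 0.23452 + 0.08666 = 0.32118 hr

Final: 0.32118 hr


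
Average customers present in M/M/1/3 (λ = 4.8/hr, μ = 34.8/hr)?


ρ = 4.8/34.8 = 0.1379
L = ρ[1 − (K+1)ρ^K + Kρ^(K+1)] / [(1−ρ)(1−ρ^(K+1))]
Numerator: 0.1379·(1 − 4·0.002624 + 3·0.0003619) = 0.136633
Denominator: (0.8621)·(0.999638) = 0.861757
L = 0.136633/0.861757 = 0.1586

Final: 0.1586


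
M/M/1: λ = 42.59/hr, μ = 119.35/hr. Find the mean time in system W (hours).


W = 1/(μ−λ) = 1/(119.35 − 42.59) = 1/76.76 = 0.01303 hr

Final: 0.01303 hr


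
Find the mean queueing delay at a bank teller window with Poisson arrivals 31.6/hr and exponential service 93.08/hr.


ρ = 31.6/93.08 = 0.3395
Wq = ρ/(μ−λ) = 0.3395/(93.08 − 31.6) = 0.3395/61.48 = 0.005522 hr

Final: 0.005522 hr


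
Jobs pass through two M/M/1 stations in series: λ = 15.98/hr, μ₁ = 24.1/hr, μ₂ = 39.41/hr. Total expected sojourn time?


Each node sees arrival rate λ = 15.98/hr (tandem ⇒ throughput preserved).
W₁ = 1/(μ₁−λ) = 1/(24.1−15.98) = 0.12315 hr
W₂ = 1/(μ₂−λ) = 1/(39.41−15.98) = 0.04268 hr
W_total = W₁ + W₂ = 0.12315 + 0.04268 = 0.16583 hr

Final: 0.16583 hr


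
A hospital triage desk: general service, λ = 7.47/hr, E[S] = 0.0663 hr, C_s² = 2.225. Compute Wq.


ρ = λ·E[S] = 7.47·0.0663 = 0.4953
E[S²] = E[S]²(1+C_s²) = 0.0663²·(1+2.225) = 0.014176
Wq = λ·E[S²]/(2(1−ρ)) = 7.47·0.014176/(2·0.5047) = 0.10490 hr

Final: 0.10490 hr


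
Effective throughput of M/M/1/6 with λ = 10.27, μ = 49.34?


ρ = 0.2081; P_K = (1−ρ)ρ^6/(1−ρ^7) = 0.00006440
λ_eff = λ(1 − P_K) = 10.27·(1 − 0.00006440) = 10.27·0.999936 = 10.2693 /hr

Final: 10.2693 /hr


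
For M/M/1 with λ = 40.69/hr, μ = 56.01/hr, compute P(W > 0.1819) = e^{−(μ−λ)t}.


W ~ Exponential(μ−λ) for M/M/1.
μ − λ = 56.01 − 40.69 = 15.3200
P(W > t) = e^{−(μ−λ)t} = e^{−2.7867} = 0.061624

Final: 0.061624


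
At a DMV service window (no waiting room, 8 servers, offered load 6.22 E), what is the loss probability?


B(c,a) = (a^c/c!) / Σ_{k=0}^{c} a^k/k!
a^8/8! = 55.565158
Σ terms (k=0..8): 1.00000 + 6.22000 + 19.34420 + 40.10697 + 62.36635 + 77.58373 + 80.42847 + 71.46644 + 55.56516 = 414.081324
B = 55.565158/414.081324 = 0.134189

Final: 0.134189


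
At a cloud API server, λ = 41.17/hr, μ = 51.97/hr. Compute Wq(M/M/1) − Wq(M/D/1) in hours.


ρ = 41.17/51.97 = 0.7922
Wq(M/M/1) = ρ/(μ−λ) = 0.7922/10.80 = 0.07335 hr
Wq(M/D/1) = ρ/(2(μ−λ)) = 0.03668 hr
Savings = 0.07335 − 0.03668 = 0.03668 hr

Final: 0.03668 hr


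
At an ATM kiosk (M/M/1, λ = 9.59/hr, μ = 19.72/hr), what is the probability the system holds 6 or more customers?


ρ = 9.59/19.72 = 0.4863
P(N ≥ n) = ρ^n = 0.4863^6 = 0.013227

Final: 0.013227


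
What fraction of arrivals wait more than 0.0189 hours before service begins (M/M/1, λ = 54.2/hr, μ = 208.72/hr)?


ρ = 54.2/208.72 = 0.2597
P(Wq > t) = ρ·e^{−(μ−λ)t} = 0.2597·e^{−2.9204}
= 0.2597·0.053911 = 0.013999

Final: 0.013999


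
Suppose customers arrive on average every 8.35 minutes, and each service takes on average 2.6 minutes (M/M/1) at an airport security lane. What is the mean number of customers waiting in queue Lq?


λ = 60/8.35 = 7.1856 /hr
μ = 60/2.6 = 23.0769 /hr
ρ = λ/μ = 7.1856/23.0769 = 0.3114
Lq = ρ²/(1−ρ) = 0.09696/0.6886 = 0.1408

Final: 0.1408


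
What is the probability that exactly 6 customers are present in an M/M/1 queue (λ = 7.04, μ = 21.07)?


ρ = 7.04/21.07 = 0.3341
P_n = (1−ρ)·ρ^n = (1 − 0.3341)·0.3341^6 = 0.6659·0.001391 = 0.0009265

Final: 0.0009265


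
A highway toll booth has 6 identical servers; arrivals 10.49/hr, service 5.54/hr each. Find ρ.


ρ = λ/(cμ) = 10.49/(6·5.54) = 10.49/33.24 = 0.3156

Final: 0.3156


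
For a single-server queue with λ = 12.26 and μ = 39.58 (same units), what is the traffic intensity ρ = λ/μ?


ρ = λ/μ = 12.26/39.58 = 0.3098

Final: 0.3098


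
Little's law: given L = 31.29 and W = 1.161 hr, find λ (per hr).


λ = L/W = 31.29/1.161 = 26.9509 /hr

Final: 26.9509 /hr


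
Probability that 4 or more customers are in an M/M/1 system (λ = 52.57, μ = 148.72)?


ρ = 52.57/148.72 = 0.3535
P(N ≥ n) = ρ^n = 0.3535^4 = 0.015613

Final: 0.015613


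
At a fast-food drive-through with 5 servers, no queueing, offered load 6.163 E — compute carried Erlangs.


B(5,6.163) = 0.371631 (Erlang-B)
Carried load = a(1 − B) = 6.163·(1 − 0.371631) = 6.163·0.628369 = 3.8726 E

Final: 3.8726 Erlangs


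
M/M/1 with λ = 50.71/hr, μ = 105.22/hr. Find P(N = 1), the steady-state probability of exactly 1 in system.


ρ = 50.71/105.22 = 0.4819
P_n = (1−ρ)·ρ^n = (1 − 0.4819)·0.4819^1 = 0.5181·0.481943 = 0.249674

Final: 0.249674


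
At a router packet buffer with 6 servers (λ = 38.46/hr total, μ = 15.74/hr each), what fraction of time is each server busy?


ρ = λ/(cμ) = 38.46/(6·15.74) = 38.46/94.44 = 0.4072

Final: 0.4072


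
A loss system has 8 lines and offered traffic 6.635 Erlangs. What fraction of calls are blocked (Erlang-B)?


B(c,a) = (a^c/c!) / Σ_{k=0}^{c} a^k/k!
a^8/8! = 93.155155
Σ terms (k=0..8): 1.00000 + 6.63500 + 22.01161 + 48.68235 + 80.75185 + 107.15770 + 118.49856 + 112.31970 + 93.15516 = 590.211930
B = 93.155155/590.211930 = 0.157833

Final: 0.157833


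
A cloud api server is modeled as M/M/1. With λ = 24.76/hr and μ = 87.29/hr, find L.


ρ = λ/μ = 24.76/87.29 = 0.2837
L = ρ/(1−ρ) = 0.2837/(1 − 0.2837) = 0.2837/0.7163 = 0.3960

Final: 0.3960


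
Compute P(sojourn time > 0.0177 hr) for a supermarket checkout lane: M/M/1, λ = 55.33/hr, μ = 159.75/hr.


W ~ Exponential(μ−λ) for M/M/1.
μ − λ = 159.75 − 55.33 = 104.4200
P(W > t) = e^{−(μ−λ)t} = e^{−1.8482} = 0.157515

Final: 0.157515


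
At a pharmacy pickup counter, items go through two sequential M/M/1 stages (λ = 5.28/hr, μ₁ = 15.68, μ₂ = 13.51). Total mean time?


Each node sees arrival rate λ = 5.28/hr (tandem ⇒ throughput preserved).
W₁ = 1/(μ₁−λ) = 1/(15.68−5.28) = 0.09615 hr
W₂ = 1/(μ₂−λ) = 1/(13.51−5.28) = 0.12151 hr
W_total = W₁ + W₂ = 0.09615 + 0.12151 = 0.21766 hr

Final: 0.21766 hr


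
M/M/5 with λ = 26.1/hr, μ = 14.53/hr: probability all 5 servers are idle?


a = λ/μ = 26.1/14.53 = 1.7963; ρ = a/c = 0.3593
Σ_{k=0}^{4} a^k/k! (terms k=0..4) = 1.00000 + 1.79628 + 1.61332 + 0.96599 + 0.43380 = 5.80939
Tail: a^5/(5!(1−ρ)) = 18.70141/(120·0.6407) = 0.24323
P₀ = 1/(5.80939 + 0.24323) = 1/6.05262 = 0.165218

Final: 0.165218


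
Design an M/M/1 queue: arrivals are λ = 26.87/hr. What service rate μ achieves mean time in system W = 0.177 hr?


W = 1/(μ−λ) ⇒ μ − λ = 1/W = 1/0.177 = 5.6497
μ = λ + 1/W = 26.87 + 5.6497 = 32.5197 per hr

Final: 32.5197 /hr


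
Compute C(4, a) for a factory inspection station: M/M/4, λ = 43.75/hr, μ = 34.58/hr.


a = λ/μ = 1.2652; ρ = a/4 = 0.3163
P₀ = 0.280962 (from M/M/c formula)
C(c,a) = [a^c/(c!(1−ρ))]·P₀ = [2.56220/(24·0.6837)]·0.280962
= 0.15615·0.280962 = 0.043871

Final: 0.043871


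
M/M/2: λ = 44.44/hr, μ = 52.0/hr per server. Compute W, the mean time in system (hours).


a = 0.8546; ρ = 0.4273; P₀ = 0.401240
Lq = P₀·a^c·ρ/(c!(1−ρ)²) = 0.19090
Wq = Lq/λ = 0.19090/44.44 = 0.004296 hr
W = Wq + 1/μ = 0.004296 + 0.01923 = 0.02353 hr

Final: 0.02353 hr


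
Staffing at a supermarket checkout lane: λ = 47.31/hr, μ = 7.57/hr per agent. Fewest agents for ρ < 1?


Stability requires cμ > λ ⇔ c > λ/μ.
λ/μ = 47.31/7.57 = 6.2497
Minimum integer c = ⌊6.2497⌋ + 1 = 7
Check: 7·7.57 = 52.99 > 47.31, while 6·7.57 = 45.42 ≤ 47.31

Final: 7 servers


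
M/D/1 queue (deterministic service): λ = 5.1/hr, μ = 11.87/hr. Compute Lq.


ρ = 5.1/11.87 = 0.4297
M/D/1: Lq = ρ²/(2(1−ρ)) = 0.1846/(2·0.5703) = 0.16183

Final: 0.16183


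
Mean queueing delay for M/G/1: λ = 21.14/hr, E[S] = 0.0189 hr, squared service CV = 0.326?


ρ = λ·E[S] = 21.14·0.0189 = 0.3995
E[S²] = E[S]²(1+C_s²) = 0.0189²·(1+0.326) = 0.0004737
Wq = λ·E[S²]/(2(1−ρ)) = 21.14·0.0004737/(2·0.6005) = 0.008338 hr

Final: 0.008338 hr


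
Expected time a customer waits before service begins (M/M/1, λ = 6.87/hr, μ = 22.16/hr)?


ρ = 6.87/22.16 = 0.3100
Wq = ρ/(μ−λ) = 0.3100/(22.16 − 6.87) = 0.3100/15.29 = 0.02028 hr

Final: 0.02028 hr


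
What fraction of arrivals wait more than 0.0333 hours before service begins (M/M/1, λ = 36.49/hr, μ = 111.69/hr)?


ρ = 36.49/111.69 = 0.3267
P(Wq > t) = ρ·e^{−(μ−λ)t} = 0.3267·e^{−2.5042}
= 0.3267·0.081744 = 0.026706

Final: 0.026706


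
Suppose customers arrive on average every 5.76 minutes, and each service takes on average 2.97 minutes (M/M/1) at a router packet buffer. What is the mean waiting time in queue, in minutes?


λ = 60/5.76 = 10.4167 /hr
μ = 60/2.97 = 20.2020 /hr
ρ = λ/μ = 10.4167/20.2020 = 0.5156
Wq = ρ/(μ−λ) = 0.5156/(20.2020−10.4167) = 0.05269 hr
In minutes: 0.05269·60 = 3.162 min

Final: 3.162 min


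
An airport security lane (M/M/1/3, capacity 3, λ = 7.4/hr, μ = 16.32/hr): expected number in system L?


ρ = 7.4/16.32 = 0.4534
L = ρ[1 − (K+1)ρ^K + Kρ^(K+1)] / [(1−ρ)(1−ρ^(K+1))]
Numerator: 0.4534·(1 − 4·0.093225 + 3·0.042271) = 0.341847
Denominator: (0.5466)·(0.957729) = 0.523464
L = 0.341847/0.523464 = 0.6530

Final: 0.6530


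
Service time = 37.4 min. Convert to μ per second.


μ = 1/(service time) in consistent units.
1 second = 0.0166667 min, so μ = 0.0166667/37.4 = 0.0004456 per second

Final: 0.0004456 /sec


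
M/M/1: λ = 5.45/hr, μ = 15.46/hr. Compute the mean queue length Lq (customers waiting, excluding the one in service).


ρ = 5.45/15.46 = 0.3525
Lq = ρ²/(1−ρ) = 0.1243/0.6475 = 0.1919

Final: 0.1919


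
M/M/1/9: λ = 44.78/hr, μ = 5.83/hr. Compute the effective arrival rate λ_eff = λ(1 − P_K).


ρ = 7.6810; P_K = (1−ρ)ρ^9/(1−ρ^10) = 0.869808
λ_eff = λ(1 − P_K) = 44.78·(1 − 0.869808) = 44.78·0.130192 = 5.8300 /hr

Final: 5.8300 /hr


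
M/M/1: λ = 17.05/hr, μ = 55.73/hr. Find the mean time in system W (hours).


W = 1/(μ−λ) = 1/(55.73 − 17.05) = 1/38.68 = 0.02585 hr

Final: 0.02585 hr


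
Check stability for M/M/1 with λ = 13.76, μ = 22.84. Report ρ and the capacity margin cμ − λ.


Total capacity cμ = 1·22.84 = 22.84/hr
ρ = λ/(cμ) = 13.76/22.84 = 0.6025
Stable ⇔ ρ < 1: YES
Spare capacity = cμ − λ = 22.84 − 13.76 = 9.08/hr

Final: ρ = 0.6025; stable; margin = 9.08/hr


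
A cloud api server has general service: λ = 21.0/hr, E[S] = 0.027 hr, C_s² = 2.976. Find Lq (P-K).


ρ = λ·E[S] = 21.0·0.027 = 0.5670
Lq = ρ²(1+C_s²)/(2(1−ρ)) = 0.3215·(1+2.976)/(2·0.4330)
= 0.3215·3.9760/0.8660 = 1.47603

Final: 1.47603


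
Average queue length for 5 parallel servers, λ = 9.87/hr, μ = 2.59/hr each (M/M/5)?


a = λ/μ = 3.8108; ρ = a/5 = 0.7622
P₀ = 0.017170
Lq = P₀·a^c·ρ / (c!·(1−ρ)²) = 0.017170·803.68700·0.7622/(120·0.05657)
= 1.54936

Final: 1.54936


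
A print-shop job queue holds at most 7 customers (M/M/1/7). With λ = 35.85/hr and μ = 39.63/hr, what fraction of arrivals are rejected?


ρ = λ/μ = 35.85/39.63 = 0.9046
P_K = (1−ρ)ρ^K/(1−ρ^(K+1)) = (0.09538·0.495742)/(1 − 0.448457)
= 0.047285/0.551543 = 0.085732

Final: 0.085732


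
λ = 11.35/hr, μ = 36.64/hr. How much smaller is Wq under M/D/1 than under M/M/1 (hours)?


ρ = 11.35/36.64 = 0.3098
Wq(M/M/1) = ρ/(μ−λ) = 0.3098/25.29 = 0.01225 hr
Wq(M/D/1) = ρ/(2(μ−λ)) = 0.006124 hr
Savings = 0.01225 − 0.006124 = 0.006124 hr

Final: 0.006124 hr


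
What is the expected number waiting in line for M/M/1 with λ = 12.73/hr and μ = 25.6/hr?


ρ = 12.73/25.6 = 0.4973
Lq = ρ²/(1−ρ) = 0.2473/0.5027 = 0.4919

Final: 0.4919


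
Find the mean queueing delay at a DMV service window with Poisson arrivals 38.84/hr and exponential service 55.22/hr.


ρ = 38.84/55.22 = 0.7034
Wq = ρ/(μ−λ) = 0.7034/(55.22 − 38.84) = 0.7034/16.38 = 0.04294 hr

Final: 0.04294 hr


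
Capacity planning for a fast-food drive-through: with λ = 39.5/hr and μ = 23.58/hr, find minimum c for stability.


Stability requires cμ > λ ⇔ c > λ/μ.
λ/μ = 39.5/23.58 = 1.6751
Minimum integer c = ⌊1.6751⌋ + 1 = 2
Check: 2·23.58 = 47.16 > 39.5, while 1·23.58 = 23.58 ≤ 39.5

Final: 2 servers


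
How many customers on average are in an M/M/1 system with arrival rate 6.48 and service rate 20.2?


ρ = λ/μ = 6.48/20.2 = 0.3208
L = ρ/(1−ρ) = 0.3208/(1 − 0.3208) = 0.3208/0.6792 = 0.4723

Final: 0.4723


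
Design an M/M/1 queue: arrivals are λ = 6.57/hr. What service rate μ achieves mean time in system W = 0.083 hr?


W = 1/(μ−λ) ⇒ μ − λ = 1/W = 1/0.083 = 12.0482
μ = λ + 1/W = 6.57 + 12.0482 = 18.6182 per hr

Final: 18.6182 /hr


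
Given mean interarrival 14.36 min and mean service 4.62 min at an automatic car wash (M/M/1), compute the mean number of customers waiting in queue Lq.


λ = 60/14.36 = 4.1783 /hr
μ = 60/4.62 = 12.9870 /hr
ρ = λ/μ = 4.1783/12.9870 = 0.3217
Lq = ρ²/(1−ρ) = 0.1035/0.6783 = 0.1526

Final: 0.1526


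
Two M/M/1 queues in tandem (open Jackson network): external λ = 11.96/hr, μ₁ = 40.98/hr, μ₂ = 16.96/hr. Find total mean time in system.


Each node sees arrival rate λ = 11.96/hr (tandem ⇒ throughput preserved).
W₁ = 1/(μ₁−λ) = 1/(40.98−11.96) = 0.03446 hr
W₂ = 1/(μ₂−λ) = 1/(16.96−11.96) = 0.20000 hr
W_total = W₁ + W₂ = 0.03446 + 0.20000 = 0.23446 hr

Final: 0.23446 hr


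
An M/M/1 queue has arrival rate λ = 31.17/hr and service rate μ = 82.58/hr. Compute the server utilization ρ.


ρ = λ/μ = 31.17/82.58 = 0.3775

Final: 0.3775


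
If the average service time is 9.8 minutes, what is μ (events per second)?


μ = 1/(service time) in consistent units.
1 second = 0.0166667 min, so μ = 0.0166667/9.8 = 0.001701 per second

Final: 0.001701 /sec


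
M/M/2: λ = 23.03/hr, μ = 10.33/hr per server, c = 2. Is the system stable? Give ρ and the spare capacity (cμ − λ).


Total capacity cμ = 2·10.33 = 20.66/hr
ρ = λ/(cμ) = 23.03/20.66 = 1.1147
Stable ⇔ ρ < 1: NO
Spare capacity = cμ − λ = 20.66 − 23.03 = -2.37/hr

Final: ρ = 1.1147; unstable; margin = -2.37/hr


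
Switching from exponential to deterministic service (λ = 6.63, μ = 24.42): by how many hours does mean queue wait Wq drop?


ρ = 6.63/24.42 = 0.2715
Wq(M/M/1) = ρ/(μ−λ) = 0.2715/17.79 = 0.01526 hr
Wq(M/D/1) = ρ/(2(μ−λ)) = 0.007631 hr
Savings = 0.01526 − 0.007631 = 0.007631 hr

Final: 0.007631 hr


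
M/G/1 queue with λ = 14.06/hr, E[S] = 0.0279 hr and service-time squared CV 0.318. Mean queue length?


ρ = λ·E[S] = 14.06·0.0279 = 0.3923
Lq = ρ²(1+C_s²)/(2(1−ρ)) = 0.1539·(1+0.318)/(2·0.6077)
= 0.1539·1.3180/1.2155 = 0.16686

Final: 0.16686


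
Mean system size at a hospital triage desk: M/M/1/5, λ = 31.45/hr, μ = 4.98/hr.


ρ = 31.45/4.98 = 6.3153
L = ρ[1 − (K+1)ρ^K + Kρ^(K+1)] / [(1−ρ)(1−ρ^(K+1))]
Numerator: 6.3153·(1 − 6·10045.152517 + 5·63437.760376) = 1622509.837167
Denominator: (-5.3153)·(-63436.760376) = 337182.941195
L = 1622509.837167/337182.941195 = 4.8120

Final: 4.8120


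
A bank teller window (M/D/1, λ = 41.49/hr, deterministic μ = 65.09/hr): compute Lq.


ρ = 41.49/65.09 = 0.6374
M/D/1: Lq = ρ²/(2(1−ρ)) = 0.4063/(2·0.3626) = 0.56031

Final: 0.56031


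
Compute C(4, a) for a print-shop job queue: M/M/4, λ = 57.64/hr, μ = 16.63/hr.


a = λ/μ = 3.4660; ρ = a/4 = 0.8665
P₀ = 0.016011 (from M/M/c formula)
C(c,a) = [a^c/(c!(1−ρ))]·P₀ = [144.32012/(24·0.1335)]·0.016011
= 45.04586·0.016011 = 0.721215

Final: 0.721215


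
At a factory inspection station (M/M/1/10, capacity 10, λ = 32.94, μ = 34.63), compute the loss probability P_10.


ρ = λ/μ = 32.94/34.63 = 0.9512
P_K = (1−ρ)ρ^K/(1−ρ^(K+1)) = (0.04880·0.606333)/(1 − 0.576743)
= 0.029590/0.423257 = 0.069910

Final: 0.069910


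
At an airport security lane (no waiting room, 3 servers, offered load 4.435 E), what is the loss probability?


B(c,a) = (a^c/c!) / Σ_{k=0}^{c} a^k/k!
a^3/3! = 14.538835
Σ terms (k=0..3): 1.00000 + 4.43500 + 9.83461 + 14.53884 = 29.808448
B = 14.538835/29.808448 = 0.487742

Final: 0.487742


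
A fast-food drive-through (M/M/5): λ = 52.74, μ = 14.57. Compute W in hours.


a = 3.6198; ρ = 0.7240; P₀ = 0.022227
Lq = P₀·a^c·ρ/(c!(1−ρ)²) = 1.09359
Wq = Lq/λ = 1.09359/52.74 = 0.02074 hr
W = Wq + 1/μ = 0.02074 + 0.06863 = 0.08937 hr

Final: 0.08937 hr


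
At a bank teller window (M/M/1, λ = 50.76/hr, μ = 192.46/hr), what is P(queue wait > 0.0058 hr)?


ρ = 50.76/192.46 = 0.2637
P(Wq > t) = ρ·e^{−(μ−λ)t} = 0.2637·e^{−0.8219}
= 0.2637·0.439613 = 0.115945

Final: 0.115945


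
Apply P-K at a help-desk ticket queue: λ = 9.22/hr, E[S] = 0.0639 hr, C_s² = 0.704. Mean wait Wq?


ρ = λ·E[S] = 9.22·0.0639 = 0.5892
E[S²] = E[S]²(1+C_s²) = 0.0639²·(1+0.704) = 0.006958
Wq = λ·E[S²]/(2(1−ρ)) = 9.22·0.006958/(2·0.4108) = 0.07807 hr

Final: 0.07807 hr


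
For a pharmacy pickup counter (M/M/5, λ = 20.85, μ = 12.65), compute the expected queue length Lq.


a = λ/μ = 1.6482; ρ = a/5 = 0.3296
P₀ = 0.191882
Lq = P₀·a^c·ρ / (c!·(1−ρ)²) = 0.191882·12.16404·0.3296/(120·0.44938)
= 0.01427

Final: 0.01427


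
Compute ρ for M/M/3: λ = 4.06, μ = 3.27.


ρ = λ/(cμ) = 4.06/(3·3.27) = 4.06/9.81 = 0.4139

Final: 0.4139


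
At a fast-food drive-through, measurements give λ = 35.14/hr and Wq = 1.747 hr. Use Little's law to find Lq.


Lq = λWq = 35.14·1.747 = 61.3896

Final: 61.3896


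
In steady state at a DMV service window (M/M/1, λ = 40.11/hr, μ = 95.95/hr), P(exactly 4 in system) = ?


ρ = 40.11/95.95 = 0.4180
P_n = (1−ρ)·ρ^n = (1 − 0.4180)·0.4180^4 = 0.5820·0.030537 = 0.017772

Final: 0.017772


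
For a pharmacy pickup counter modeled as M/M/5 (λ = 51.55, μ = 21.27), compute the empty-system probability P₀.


a = λ/μ = 51.55/21.27 = 2.4236; ρ = a/c = 0.4847
Σ_{k=0}^{4} a^k/k! (terms k=0..4) = 1.00000 + 2.42360 + 2.93692 + 2.37264 + 1.43758 = 10.17075
Tail: a^5/(5!(1−ρ)) = 83.61918/(120·0.5153) = 1.35233
P₀ = 1/(10.17075 + 1.35233) = 1/11.52308 = 0.086782

Final: 0.086782


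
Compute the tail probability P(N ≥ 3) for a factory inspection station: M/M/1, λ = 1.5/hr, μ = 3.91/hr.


ρ = 1.5/3.91 = 0.3836
P(N ≥ n) = ρ^n = 0.3836^3 = 0.056460

Final: 0.056460


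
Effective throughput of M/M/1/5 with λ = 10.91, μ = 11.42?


ρ = 0.9553; P_K = (1−ρ)ρ^5/(1−ρ^6) = 0.148226
λ_eff = λ(1 − P_K) = 10.91·(1 − 0.148226) = 10.91·0.851774 = 9.2929 /hr

Final: 9.2929 /hr


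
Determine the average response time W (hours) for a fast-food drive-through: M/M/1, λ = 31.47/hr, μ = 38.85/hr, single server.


W = 1/(μ−λ) = 1/(38.85 − 31.47) = 1/7.38 = 0.1355 hr

Final: 0.1355 hr


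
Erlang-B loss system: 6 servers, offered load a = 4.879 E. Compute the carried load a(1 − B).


B(6,4.879) = 0.182738 (Erlang-B)
Carried load = a(1 − B) = 4.879·(1 − 0.182738) = 4.879·0.817262 = 3.9874 E

Final: 3.9874 Erlangs


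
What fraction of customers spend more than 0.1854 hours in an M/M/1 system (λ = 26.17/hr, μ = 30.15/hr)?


W ~ Exponential(μ−λ) for M/M/1.
μ − λ = 30.15 − 26.17 = 3.9800
P(W > t) = e^{−(μ−λ)t} = e^{−0.7379} = 0.478121

Final: 0.478121


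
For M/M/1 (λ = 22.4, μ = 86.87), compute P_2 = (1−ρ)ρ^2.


ρ = 22.4/86.87 = 0.2579
P_n = (1−ρ)·ρ^n = (1 − 0.2579)·0.2579^2 = 0.7421·0.066490 = 0.049345

Final: 0.049345


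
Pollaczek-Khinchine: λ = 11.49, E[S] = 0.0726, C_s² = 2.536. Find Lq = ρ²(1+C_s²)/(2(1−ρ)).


ρ = λ·E[S] = 11.49·0.0726 = 0.8342
Lq = ρ²(1+C_s²)/(2(1−ρ)) = 0.6958·(1+2.536)/(2·0.1658)
= 0.6958·3.5360/0.3317 = 7.41896

Final: 7.41896


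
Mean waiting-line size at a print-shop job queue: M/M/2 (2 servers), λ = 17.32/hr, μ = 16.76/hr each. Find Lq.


a = λ/μ = 1.0334; ρ = a/2 = 0.5167
P₀ = 0.318647
Lq = P₀·a^c·ρ / (c!·(1−ρ)²) = 0.318647·1.06794·0.5167/(2·0.23357)
= 0.37640

Final: 0.37640


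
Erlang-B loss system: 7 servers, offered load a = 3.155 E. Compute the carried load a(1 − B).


B(7,3.155) = 0.026742 (Erlang-B)
Carried load = a(1 − B) = 3.155·(1 − 0.026742) = 3.155·0.973258 = 3.0706 E

Final: 3.0706 Erlangs


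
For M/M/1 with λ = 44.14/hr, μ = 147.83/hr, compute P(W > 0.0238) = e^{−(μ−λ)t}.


W ~ Exponential(μ−λ) for M/M/1.
μ − λ = 147.83 − 44.14 = 103.6900
P(W > t) = e^{−(μ−λ)t} = e^{−2.4678} = 0.084769

Final: 0.084769


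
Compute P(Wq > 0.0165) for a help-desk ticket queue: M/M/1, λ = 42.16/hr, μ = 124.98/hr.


ρ = 42.16/124.98 = 0.3373
P(Wq > t) = ρ·e^{−(μ−λ)t} = 0.3373·e^{−1.3665}
= 0.3373·0.254990 = 0.086017

Final: 0.086017


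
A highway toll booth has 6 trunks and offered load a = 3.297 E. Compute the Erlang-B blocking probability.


B(c,a) = (a^c/c!) / Σ_{k=0}^{c} a^k/k!
a^6/6! = 1.783944
Σ terms (k=0..6): 1.00000 + 3.29700 + 5.43510 + 5.97318 + 4.92339 + 3.24649 + 1.78394 = 25.659107
B = 1.783944/25.659107 = 0.069525

Final: 0.069525


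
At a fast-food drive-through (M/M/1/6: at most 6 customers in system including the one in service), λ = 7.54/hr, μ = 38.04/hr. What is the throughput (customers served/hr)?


ρ = 0.1982; P_K = (1−ρ)ρ^6/(1−ρ^7) = 0.00004862
λ_eff = λ(1 − P_K) = 7.54·(1 − 0.00004862) = 7.54·0.999951 = 7.5396 /hr

Final: 7.5396 /hr


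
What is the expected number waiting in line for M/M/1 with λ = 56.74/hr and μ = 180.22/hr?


ρ = 56.74/180.22 = 0.3148
Lq = ρ²/(1−ρ) = 0.09912/0.6852 = 0.1447

Final: 0.1447


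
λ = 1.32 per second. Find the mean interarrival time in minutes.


Mean interarrival time = 1/λ = 1/1.32 second = 0.75758 second
In minutes: 0.75758 × 0.0166667 = 0.01263 min

Final: 0.01263 min


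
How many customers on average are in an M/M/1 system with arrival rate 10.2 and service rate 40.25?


ρ = λ/μ = 10.2/40.25 = 0.2534
L = ρ/(1−ρ) = 0.2534/(1 − 0.2534) = 0.2534/0.7466 = 0.3394

Final: 0.3394


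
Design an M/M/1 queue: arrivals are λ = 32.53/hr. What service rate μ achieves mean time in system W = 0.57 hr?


W = 1/(μ−λ) ⇒ μ − λ = 1/W = 1/0.57 = 1.7544
μ = λ + 1/W = 32.53 + 1.7544 = 34.2844 per hr

Final: 34.2844 /hr


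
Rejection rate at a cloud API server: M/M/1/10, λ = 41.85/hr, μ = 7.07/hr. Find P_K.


ρ = λ/μ = 41.85/7.07 = 5.9194
P_K = (1−ρ)ρ^K/(1−ρ^(K+1)) = (-4.9194·52815389.302417)/(1 − 312634235.121099)
= -259818845.818682/-312634234.121099 = 0.831063

Final: 0.831063


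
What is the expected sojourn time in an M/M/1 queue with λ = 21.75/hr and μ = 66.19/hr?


W = 1/(μ−λ) = 1/(66.19 − 21.75) = 1/44.44 = 0.02250 hr

Final: 0.02250 hr


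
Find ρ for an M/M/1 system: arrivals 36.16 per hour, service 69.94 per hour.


ρ = λ/μ = 36.16/69.94 = 0.5170

Final: 0.5170


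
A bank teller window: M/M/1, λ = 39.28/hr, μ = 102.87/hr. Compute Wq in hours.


ρ = 39.28/102.87 = 0.3818
Wq = ρ/(μ−λ) = 0.3818/(102.87 − 39.28) = 0.3818/63.59 = 0.006005 hr

Final: 0.006005 hr


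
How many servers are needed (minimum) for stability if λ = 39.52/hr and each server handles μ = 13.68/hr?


Stability requires cμ > λ ⇔ c > λ/μ.
λ/μ = 39.52/13.68 = 2.8889
Minimum integer c = ⌊2.8889⌋ + 1 = 3
Check: 3·13.68 = 41.04 > 39.52, while 2·13.68 = 27.36 ≤ 39.52

Final: 3 servers


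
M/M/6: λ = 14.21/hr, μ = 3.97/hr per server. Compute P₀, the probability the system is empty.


a = λ/μ = 14.21/3.97 = 3.5793; ρ = a/c = 0.5966
Σ_{k=0}^{5} a^k/k! (terms k=0..5) = 1.00000 + 3.57935 + 6.40586 + 7.64292 + 6.83916 + 4.89595 = 30.36323
Tail: a^6/(6!(1−ρ)) = 2102.91359/(720·0.4034) = 7.23948
P₀ = 1/(30.36323 + 7.23948) = 1/37.60271 = 0.026594

Final: 0.026594


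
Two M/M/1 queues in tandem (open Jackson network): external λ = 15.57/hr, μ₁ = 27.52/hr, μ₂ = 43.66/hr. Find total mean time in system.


Each node sees arrival rate λ = 15.57/hr (tandem ⇒ throughput preserved).
W₁ = 1/(μ₁−λ) = 1/(27.52−15.57) = 0.08368 hr
W₂ = 1/(μ₂−λ) = 1/(43.66−15.57) = 0.03560 hr
W_total = W₁ + W₂ = 0.08368 + 0.03560 = 0.11928 hr

Final: 0.11928 hr


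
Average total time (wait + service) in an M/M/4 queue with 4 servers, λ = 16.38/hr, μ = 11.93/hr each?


a = 1.3730; ρ = 0.3433; P₀ = 0.251734
Lq = P₀·a^c·ρ/(c!(1−ρ)²) = 0.02966
Wq = Lq/λ = 0.02966/16.38 = 0.001811 hr
W = Wq + 1/μ = 0.001811 + 0.08382 = 0.08563 hr

Final: 0.08563 hr


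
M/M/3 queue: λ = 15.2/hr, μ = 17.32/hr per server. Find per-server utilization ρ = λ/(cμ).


ρ = λ/(cμ) = 15.2/(3·17.32) = 15.2/51.96 = 0.2925

Final: 0.2925


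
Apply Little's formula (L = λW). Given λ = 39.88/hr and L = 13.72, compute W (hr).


W = L/λ = 13.72/39.88 = 0.3440 hr

Final: 0.3440 hr


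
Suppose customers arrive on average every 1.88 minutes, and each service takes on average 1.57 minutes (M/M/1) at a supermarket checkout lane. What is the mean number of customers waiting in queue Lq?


λ = 60/1.88 = 31.9149 /hr
μ = 60/1.57 = 38.2166 /hr
ρ = λ/μ = 31.9149/38.2166 = 0.8351
Lq = ρ²/(1−ρ) = 0.6974/0.1649 = 4.2294

Final: 4.2294


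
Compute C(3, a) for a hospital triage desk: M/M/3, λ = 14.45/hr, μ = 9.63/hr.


a = λ/μ = 1.5005; ρ = a/3 = 0.5002
P₀ = 0.210400 (from M/M/c formula)
C(c,a) = [a^c/(c!(1−ρ))]·P₀ = [3.37851/(6·0.4998)]·0.210400
= 1.12656·0.210400 = 0.237028

Final: 0.237028


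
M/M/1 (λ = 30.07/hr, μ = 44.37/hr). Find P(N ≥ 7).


ρ = 30.07/44.37 = 0.6777
P(N ≥ n) = ρ^n = 0.6777^7 = 0.065661

Final: 0.065661


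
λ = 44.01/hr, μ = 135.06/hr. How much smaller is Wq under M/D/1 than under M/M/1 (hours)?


ρ = 44.01/135.06 = 0.3259
Wq(M/M/1) = ρ/(μ−λ) = 0.3259/91.05 = 0.003579 hr
Wq(M/D/1) = ρ/(2(μ−λ)) = 0.001789 hr
Savings = 0.003579 − 0.001789 = 0.001789 hr

Final: 0.001789 hr


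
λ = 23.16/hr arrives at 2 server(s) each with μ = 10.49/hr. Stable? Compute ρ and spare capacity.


Total capacity cμ = 2·10.49 = 20.98/hr
ρ = λ/(cμ) = 23.16/20.98 = 1.1039
Stable ⇔ ρ < 1: NO
Spare capacity = cμ − λ = 20.98 − 23.16 = -2.18/hr

Final: ρ = 1.1039; unstable; margin = -2.18/hr


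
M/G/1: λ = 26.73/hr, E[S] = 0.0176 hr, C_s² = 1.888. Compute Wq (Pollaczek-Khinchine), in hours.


ρ = λ·E[S] = 26.73·0.0176 = 0.4704
E[S²] = E[S]²(1+C_s²) = 0.0176²·(1+1.888) = 0.0008946
Wq = λ·E[S²]/(2(1−ρ)) = 26.73·0.0008946/(2·0.5296) = 0.02258 hr

Final: 0.02258 hr


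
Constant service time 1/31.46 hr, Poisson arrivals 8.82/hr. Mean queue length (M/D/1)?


ρ = 8.82/31.46 = 0.2804
M/D/1: Lq = ρ²/(2(1−ρ)) = 0.07860/(2·0.7196) = 0.05461

Final: 0.05461


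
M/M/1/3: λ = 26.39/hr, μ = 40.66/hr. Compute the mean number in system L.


ρ = 26.39/40.66 = 0.6490
L = ρ[1 − (K+1)ρ^K + Kρ^(K+1)] / [(1−ρ)(1−ρ^(K+1))]
Numerator: 0.6490·(1 − 4·0.273411 + 3·0.177455) = 0.284748
Denominator: (0.3510)·(0.822545) = 0.288680
L = 0.284748/0.288680 = 0.9864

Final: 0.9864


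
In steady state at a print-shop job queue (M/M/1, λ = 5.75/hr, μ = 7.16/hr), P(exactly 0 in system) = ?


ρ = 5.75/7.16 = 0.8031
P_n = (1−ρ)·ρ^n = (1 − 0.8031)·0.8031^0 = 0.1969·1.000000 = 0.196927

Final: 0.196927


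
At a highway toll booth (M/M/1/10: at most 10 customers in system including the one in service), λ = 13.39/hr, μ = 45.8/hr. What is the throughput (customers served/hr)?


ρ = 0.2924; P_K = (1−ρ)ρ^10/(1−ρ^11) = 0.000003228
λ_eff = λ(1 − P_K) = 13.39·(1 − 0.000003228) = 13.39·0.999997 = 13.3900 /hr

Final: 13.3900 /hr


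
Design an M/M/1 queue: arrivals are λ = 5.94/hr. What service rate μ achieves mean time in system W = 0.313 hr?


W = 1/(μ−λ) ⇒ μ − λ = 1/W = 1/0.313 = 3.1949
μ = λ + 1/W = 5.94 + 3.1949 = 9.1349 per hr

Final: 9.1349 /hr


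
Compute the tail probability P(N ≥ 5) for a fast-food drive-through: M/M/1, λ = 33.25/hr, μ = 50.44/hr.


ρ = 33.25/50.44 = 0.6592
P(N ≥ n) = ρ^n = 0.6592^5 = 0.124475

Final: 0.124475


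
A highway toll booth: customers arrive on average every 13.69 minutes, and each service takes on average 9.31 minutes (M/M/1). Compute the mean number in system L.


λ = 60/13.69 = 4.3828 /hr
μ = 60/9.31 = 6.4447 /hr
ρ = λ/μ = 4.3828/6.4447 = 0.6801
L = ρ/(1−ρ) = 0.6801/0.3199 = 2.1256

Final: 2.1256


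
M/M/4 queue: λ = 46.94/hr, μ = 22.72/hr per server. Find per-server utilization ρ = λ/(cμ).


ρ = λ/(cμ) = 46.94/(4·22.72) = 46.94/90.88 = 0.5165

Final: 0.5165


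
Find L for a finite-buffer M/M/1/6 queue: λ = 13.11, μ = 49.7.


ρ = 13.11/49.7 = 0.2638
L = ρ[1 − (K+1)ρ^K + Kρ^(K+1)] / [(1−ρ)(1−ρ^(K+1))]
Numerator: 0.2638·(1 − 7·0.0003369 + 6·0.00008886) = 0.263301
Denominator: (0.7362)·(0.999911) = 0.736152
L = 0.263301/0.736152 = 0.3577

Final: 0.3577


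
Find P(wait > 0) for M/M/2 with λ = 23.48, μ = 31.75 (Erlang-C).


a = λ/μ = 0.7395; ρ = a/2 = 0.3698
P₀ = 0.460106 (from M/M/c formula)
C(c,a) = [a^c/(c!(1−ρ))]·P₀ = [0.54690/(2·0.6302)]·0.460106
= 0.43389·0.460106 = 0.199633

Final: 0.199633


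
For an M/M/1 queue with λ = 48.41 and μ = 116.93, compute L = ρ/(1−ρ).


ρ = λ/μ = 48.41/116.93 = 0.4140
L = ρ/(1−ρ) = 0.4140/(1 − 0.4140) = 0.4140/0.5860 = 0.7065

Final: 0.7065


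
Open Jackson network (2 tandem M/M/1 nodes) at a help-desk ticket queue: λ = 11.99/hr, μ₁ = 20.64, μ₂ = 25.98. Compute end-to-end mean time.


Each node sees arrival rate λ = 11.99/hr (tandem ⇒ throughput preserved).
W₁ = 1/(μ₁−λ) = 1/(20.64−11.99) = 0.11561 hr
W₂ = 1/(μ₂−λ) = 1/(25.98−11.99) = 0.07148 hr
W_total = W₁ + W₂ = 0.11561 + 0.07148 = 0.18709 hr

Final: 0.18709 hr


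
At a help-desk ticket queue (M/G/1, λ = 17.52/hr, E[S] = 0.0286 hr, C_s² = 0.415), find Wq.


ρ = λ·E[S] = 17.52·0.0286 = 0.5011
E[S²] = E[S]²(1+C_s²) = 0.0286²·(1+0.415) = 0.001157
Wq = λ·E[S²]/(2(1−ρ)) = 17.52·0.001157/(2·0.4989) = 0.02032 hr

Final: 0.02032 hr


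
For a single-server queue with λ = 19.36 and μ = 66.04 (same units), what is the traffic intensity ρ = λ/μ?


ρ = λ/μ = 19.36/66.04 = 0.2932

Final: 0.2932


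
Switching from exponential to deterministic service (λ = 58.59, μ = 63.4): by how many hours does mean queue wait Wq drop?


ρ = 58.59/63.4 = 0.9241
Wq(M/M/1) = ρ/(μ−λ) = 0.9241/4.81 = 0.19213 hr
Wq(M/D/1) = ρ/(2(μ−λ)) = 0.09606 hr
Savings = 0.19213 − 0.09606 = 0.09606 hr

Final: 0.09606 hr


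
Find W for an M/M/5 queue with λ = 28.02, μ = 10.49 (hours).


a = 2.6711; ρ = 0.5342; P₀ = 0.066806
Lq = P₀·a^c·ρ/(c!(1−ρ)²) = 0.18641
Wq = Lq/λ = 0.18641/28.02 = 0.006653 hr
W = Wq + 1/μ = 0.006653 + 0.09533 = 0.10198 hr

Final: 0.10198 hr


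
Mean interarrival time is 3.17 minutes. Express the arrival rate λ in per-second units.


λ = 1/(interarrival time) in consistent units.
1 second = 0.0166667 min, so λ = 0.0166667/3.17 = 0.005258 per second

Final: 0.005258 /sec


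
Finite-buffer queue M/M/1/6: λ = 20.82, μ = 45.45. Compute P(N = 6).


ρ = λ/μ = 20.82/45.45 = 0.4581
P_K = (1−ρ)ρ^K/(1−ρ^(K+1)) = (0.5419·0.009240)/(1 − 0.004233)
= 0.005007/0.995767 = 0.005029

Final: 0.005029


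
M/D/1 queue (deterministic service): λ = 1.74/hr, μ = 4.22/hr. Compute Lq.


ρ = 1.74/4.22 = 0.4123
M/D/1: Lq = ρ²/(2(1−ρ)) = 0.1700/(2·0.5877) = 0.14465

Final: 0.14465


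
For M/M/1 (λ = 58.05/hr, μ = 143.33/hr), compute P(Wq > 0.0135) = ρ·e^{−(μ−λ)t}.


ρ = 58.05/143.33 = 0.4050
P(Wq > t) = ρ·e^{−(μ−λ)t} = 0.4050·e^{−1.1513}
= 0.4050·0.316232 = 0.128077

Final: 0.128077


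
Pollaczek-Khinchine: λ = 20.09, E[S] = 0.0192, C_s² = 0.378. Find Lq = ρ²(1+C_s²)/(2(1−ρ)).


ρ = λ·E[S] = 20.09·0.0192 = 0.3857
Lq = ρ²(1+C_s²)/(2(1−ρ)) = 0.1488·(1+0.378)/(2·0.6143)
= 0.1488·1.3780/1.2285 = 0.16689

Final: 0.16689


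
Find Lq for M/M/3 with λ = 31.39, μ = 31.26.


a = λ/μ = 1.0042; ρ = a/3 = 0.3347
P₀ = 0.362058
Lq = P₀·a^c·ρ / (c!·(1−ρ)²) = 0.362058·1.01253·0.3347/(6·0.44260)
= 0.04621

Final: 0.04621


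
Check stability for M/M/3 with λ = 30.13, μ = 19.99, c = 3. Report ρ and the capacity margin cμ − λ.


Total capacity cμ = 3·19.99 = 59.97/hr
ρ = λ/(cμ) = 30.13/59.97 = 0.5024
Stable ⇔ ρ < 1: YES
Spare capacity = cμ − λ = 59.97 − 30.13 = 29.84/hr

Final: ρ = 0.5024; stable; margin = 29.84/hr


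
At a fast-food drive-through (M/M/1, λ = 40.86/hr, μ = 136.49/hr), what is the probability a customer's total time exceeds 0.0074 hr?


W ~ Exponential(μ−λ) for M/M/1.
μ − λ = 136.49 − 40.86 = 95.6300
P(W > t) = e^{−(μ−λ)t} = e^{−0.7077} = 0.492795

Final: 0.492795


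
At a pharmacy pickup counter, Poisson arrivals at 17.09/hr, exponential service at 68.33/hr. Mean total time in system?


W = 1/(μ−λ) = 1/(68.33 − 17.09) = 1/51.24 = 0.01952 hr

Final: 0.01952 hr


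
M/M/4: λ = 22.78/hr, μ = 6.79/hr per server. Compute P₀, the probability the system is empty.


a = λ/μ = 22.78/6.79 = 3.3549; ρ = a/c = 0.8387
Σ_{k=0}^{3} a^k/k! (terms k=0..3) = 1.00000 + 3.35493 + 5.62779 + 6.29362 = 16.27634
Tail: a^4/(4!(1−ρ)) = 126.68809/(24·0.1613) = 32.73258
P₀ = 1/(16.27634 + 32.73258) = 1/49.00892 = 0.020404

Final: 0.020404


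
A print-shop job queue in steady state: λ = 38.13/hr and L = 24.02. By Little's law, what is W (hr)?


W = L/λ = 24.02/38.13 = 0.6300 hr

Final: 0.6300 hr


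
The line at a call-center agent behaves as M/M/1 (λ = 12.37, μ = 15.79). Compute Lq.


ρ = 12.37/15.79 = 0.7834
Lq = ρ²/(1−ρ) = 0.6137/0.2166 = 2.8336

Final: 2.8336


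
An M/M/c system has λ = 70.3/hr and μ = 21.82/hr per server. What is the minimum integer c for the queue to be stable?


Stability requires cμ > λ ⇔ c > λ/μ.
λ/μ = 70.3/21.82 = 3.2218
Minimum integer c = ⌊3.2218⌋ + 1 = 4
Check: 4·21.82 = 87.28 > 70.3, while 3·21.82 = 65.46 ≤ 70.3

Final: 4 servers


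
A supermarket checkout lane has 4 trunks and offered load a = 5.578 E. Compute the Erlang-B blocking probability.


B(c,a) = (a^c/c!) / Σ_{k=0}^{c} a^k/k!
a^4/4! = 40.336926
Σ terms (k=0..4): 1.00000 + 5.57800 + 15.55704 + 28.92573 + 40.33693 = 91.397695
B = 40.336926/91.397695 = 0.441334

Final: 0.441334


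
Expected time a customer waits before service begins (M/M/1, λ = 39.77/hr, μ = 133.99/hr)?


ρ = 39.77/133.99 = 0.2968
Wq = ρ/(μ−λ) = 0.2968/(133.99 − 39.77) = 0.2968/94.22 = 0.003150 hr

Final: 0.003150 hr


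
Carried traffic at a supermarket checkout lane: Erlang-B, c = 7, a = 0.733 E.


B(7,0.733) = 0.00001084 (Erlang-B)
Carried load = a(1 − B) = 0.733·(1 − 0.00001084) = 0.733·0.999989 = 0.7330 E

Final: 0.7330 Erlangs


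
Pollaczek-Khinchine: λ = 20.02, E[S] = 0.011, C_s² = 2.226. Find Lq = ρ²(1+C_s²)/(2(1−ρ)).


ρ = λ·E[S] = 20.02·0.011 = 0.2202
Lq = ρ²(1+C_s²)/(2(1−ρ)) = 0.04850·(1+2.226)/(2·0.7798)
= 0.04850·3.2260/1.5596 = 0.10032

Final: 0.10032


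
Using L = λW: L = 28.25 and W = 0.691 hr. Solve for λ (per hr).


λ = L/W = 28.25/0.691 = 40.8828 /hr

Final: 40.8828 /hr


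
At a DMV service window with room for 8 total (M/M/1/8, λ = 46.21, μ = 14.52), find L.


ρ = 46.21/14.52 = 3.1825
L = ρ[1 − (K+1)ρ^K + Kρ^(K+1)] / [(1−ρ)(1−ρ^(K+1))]
Numerator: 3.1825·(1 − 9·10523.369439 + 8·33490.695714) = 551261.879184
Denominator: (-2.1825)·(-33489.695714) = 73091.491542
L = 551261.879184/73091.491542 = 7.5421

Final: 7.5421


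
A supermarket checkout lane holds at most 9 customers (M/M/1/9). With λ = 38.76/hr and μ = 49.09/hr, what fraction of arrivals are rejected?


ρ = λ/μ = 38.76/49.09 = 0.7896
P_K = (1−ρ)ρ^K/(1−ρ^(K+1)) = (0.2104·0.119266)/(1 − 0.094169)
= 0.025097/0.905831 = 0.027706

Final: 0.027706


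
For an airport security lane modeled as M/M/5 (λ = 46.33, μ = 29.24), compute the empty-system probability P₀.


a = λ/μ = 46.33/29.24 = 1.5845; ρ = a/c = 0.3169
Σ_{k=0}^{4} a^k/k! (terms k=0..4) = 1.00000 + 1.58447 + 1.25528 + 0.66298 + 0.26262 = 4.76536
Tail: a^5/(5!(1−ρ)) = 9.98676/(120·0.6831) = 0.12183
P₀ = 1/(4.76536 + 0.12183) = 1/4.88719 = 0.204617

Final: 0.204617
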